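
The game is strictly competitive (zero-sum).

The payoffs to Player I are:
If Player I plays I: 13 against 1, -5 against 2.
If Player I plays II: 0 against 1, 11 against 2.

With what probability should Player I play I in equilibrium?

11/29

Row minima are -5 and 0, so Player I's maximin is 0; column maxima are 13 and 11, so Player II's minimax is 11. These differ, so the equilibrium is in mixed strategies.
Let Player I play I with probability p. Player II is indifferent when 13p = −5p + 11(1−p), giving p = 11/29.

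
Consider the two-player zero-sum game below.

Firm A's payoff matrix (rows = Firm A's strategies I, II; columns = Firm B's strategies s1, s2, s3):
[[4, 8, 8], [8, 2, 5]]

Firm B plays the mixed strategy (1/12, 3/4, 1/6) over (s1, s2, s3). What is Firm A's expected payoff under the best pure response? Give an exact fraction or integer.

23/3

I: (4)·(1/12) + (8)·(3/4) + (8)·(1/6) = 23/3.
II: (8)·(1/12) + (2)·(3/4) + (5)·(1/6) = 3.
The best pure response is I with expected payoff 23/3.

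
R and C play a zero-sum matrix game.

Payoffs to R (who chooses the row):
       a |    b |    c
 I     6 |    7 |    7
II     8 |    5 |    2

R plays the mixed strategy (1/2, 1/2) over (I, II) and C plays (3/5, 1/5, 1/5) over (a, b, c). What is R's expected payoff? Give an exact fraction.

Against (3/5, 1/5, 1/5), each row's expected payoff is I: 32/5; II: 31/5.
Taking the (1/2, 1/2)-weighted average: (1/2)·(32/5) + (1/2)·(31/5) = 63/10.

63/10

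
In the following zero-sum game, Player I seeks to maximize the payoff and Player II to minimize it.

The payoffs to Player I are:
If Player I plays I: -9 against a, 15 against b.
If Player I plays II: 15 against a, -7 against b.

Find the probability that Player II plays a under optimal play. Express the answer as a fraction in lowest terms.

Row minima are -9 and -7, so Player I's maximin is -7; column maxima are 15 and 15, so Player II's minimax is 15. These differ, so the equilibrium is in mixed strategies.
Let Player II play a with probability q. Player I is indifferent when −9q + 15(1−q) = 15q − 7(1−q), giving q = 11/23.

11/23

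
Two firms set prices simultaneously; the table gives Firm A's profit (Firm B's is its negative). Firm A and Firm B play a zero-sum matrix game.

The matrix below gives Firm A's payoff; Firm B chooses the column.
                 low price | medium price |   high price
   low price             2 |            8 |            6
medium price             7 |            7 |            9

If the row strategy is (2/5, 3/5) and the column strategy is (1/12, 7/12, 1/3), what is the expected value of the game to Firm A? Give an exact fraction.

22/3

Against (1/12, 7/12, 1/3), each row's expected payoff is low price: 41/6; medium price: 23/3.
Taking the (2/5, 3/5)-weighted average: (2/5)·(41/6) + (3/5)·(23/3) = 22/3.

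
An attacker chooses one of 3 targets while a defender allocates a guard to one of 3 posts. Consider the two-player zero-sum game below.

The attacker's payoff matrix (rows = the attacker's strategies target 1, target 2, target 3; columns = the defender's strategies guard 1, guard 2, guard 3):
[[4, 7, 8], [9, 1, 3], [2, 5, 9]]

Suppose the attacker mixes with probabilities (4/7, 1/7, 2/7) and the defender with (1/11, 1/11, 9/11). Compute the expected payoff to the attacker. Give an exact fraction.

545/77

Against (1/11, 1/11, 9/11), each row's expected payoff is target 1: 83/11; target 2: 37/11; target 3: 8.
Taking the (4/7, 1/7, 2/7)-weighted average: (4/7)·(83/11) + (1/7)·(37/11) + (2/7)·(8) = 545/77.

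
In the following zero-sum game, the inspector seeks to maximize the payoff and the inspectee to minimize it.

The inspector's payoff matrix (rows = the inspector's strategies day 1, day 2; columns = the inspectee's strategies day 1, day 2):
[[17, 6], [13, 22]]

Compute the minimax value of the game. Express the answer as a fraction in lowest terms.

Row minima are 6 and 13, so the inspector's maximin is 13; column maxima are 17 and 22, so the inspectee's minimax is 17. These differ, so the equilibrium is in mixed strategies.
Let the inspector play day 1 with probability p. The inspectee is indifferent when 17p + 13(1−p) = 6p + 22(1−p), giving p = 9/20.
Let the inspectee play day 1 with probability q. The inspector is indifferent when 17q + 6(1−q) = 13q + 22(1−q), giving q = 4/5.
The value is 17·(4/5) + (6)·(1/5) = 74/5.

74/5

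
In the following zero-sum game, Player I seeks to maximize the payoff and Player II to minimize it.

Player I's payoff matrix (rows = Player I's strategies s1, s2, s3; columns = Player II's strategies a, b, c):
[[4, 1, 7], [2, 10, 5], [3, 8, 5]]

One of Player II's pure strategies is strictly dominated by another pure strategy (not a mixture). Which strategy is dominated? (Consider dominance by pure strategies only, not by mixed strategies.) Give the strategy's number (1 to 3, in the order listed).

3

Player II prefers columns that give Player I less. Compare c with a: 4 < 7, 2 < 5, 3 < 5.
So a strictly dominates c for Player II; c is strictly dominated.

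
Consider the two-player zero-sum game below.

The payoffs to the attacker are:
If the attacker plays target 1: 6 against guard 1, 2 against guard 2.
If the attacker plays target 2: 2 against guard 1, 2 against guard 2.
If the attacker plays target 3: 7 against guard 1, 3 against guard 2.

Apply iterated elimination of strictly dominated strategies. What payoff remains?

3

Row target 1 is strictly dominated by row target 3 (7>6, 3>2); eliminate target 1.
Row target 2 is strictly dominated by row target 3 (7>2, 3>2); eliminate target 2.
Column guard 1 is strictly dominated by guard 2 for the defender (3<7); eliminate guard 1.
Only (target 3, guard 2) remains, with payoff 3.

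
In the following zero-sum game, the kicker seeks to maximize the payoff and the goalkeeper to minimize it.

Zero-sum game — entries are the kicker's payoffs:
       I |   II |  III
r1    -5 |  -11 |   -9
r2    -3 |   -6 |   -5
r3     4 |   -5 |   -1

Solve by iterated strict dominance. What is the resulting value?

Column I is strictly dominated by II for the goalkeeper (-11<-5, -6<-3, -5<4); eliminate I.
Row r1 is strictly dominated by row r2 (-6>-11, -5>-9); eliminate r1.
Row r2 is strictly dominated by row r3 (-5>-6, -1>-5); eliminate r2.
Column III is strictly dominated by II for the goalkeeper (-5<-1); eliminate III.
Only (r3, II) remains, with payoff -5.

-5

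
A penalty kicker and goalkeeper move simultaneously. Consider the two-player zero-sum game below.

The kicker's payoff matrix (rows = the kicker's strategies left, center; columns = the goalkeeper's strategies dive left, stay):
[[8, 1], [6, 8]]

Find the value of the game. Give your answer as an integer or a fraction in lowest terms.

Row minima are 1 and 6, so the kicker's maximin is 6; column maxima are 8 and 8, so the goalkeeper's minimax is 8. These differ, so the equilibrium is in mixed strategies.
Let the kicker play left with probability p. The goalkeeper is indifferent when 8p + 6(1−p) = p + 8(1−p), giving p = 2/9.
Let the goalkeeper play dive left with probability q. The kicker is indifferent when 8q + (1−q) = 6q + 8(1−q), giving q = 7/9.
The value is 8·(7/9) + (1)·(2/9) = 58/9.

58/9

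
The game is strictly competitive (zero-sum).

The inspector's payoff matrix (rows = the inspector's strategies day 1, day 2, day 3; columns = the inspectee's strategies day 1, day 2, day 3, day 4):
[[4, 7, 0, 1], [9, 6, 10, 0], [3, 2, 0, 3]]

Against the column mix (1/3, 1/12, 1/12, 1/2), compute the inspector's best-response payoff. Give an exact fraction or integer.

13/3

day 1: (4)·(1/3) + (7)·(1/12) + (0)·(1/12) + (1)·(1/2) = 29/12.
day 2: (9)·(1/3) + (6)·(1/12) + (10)·(1/12) + (0)·(1/2) = 13/3.
day 3: (3)·(1/3) + (2)·(1/12) + (0)·(1/12) + (3)·(1/2) = 8/3.
The best pure response is day 2 with expected payoff 13/3.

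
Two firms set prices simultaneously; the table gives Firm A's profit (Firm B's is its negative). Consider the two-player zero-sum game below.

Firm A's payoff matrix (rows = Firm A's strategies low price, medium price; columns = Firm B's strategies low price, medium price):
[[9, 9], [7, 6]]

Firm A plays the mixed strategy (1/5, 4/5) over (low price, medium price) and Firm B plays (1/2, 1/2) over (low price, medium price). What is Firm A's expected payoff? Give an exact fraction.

Against (1/2, 1/2), each row's expected payoff is low price: 9; medium price: 13/2.
Taking the (1/5, 4/5)-weighted average: (1/5)·(9) + (4/5)·(13/2) = 7.

7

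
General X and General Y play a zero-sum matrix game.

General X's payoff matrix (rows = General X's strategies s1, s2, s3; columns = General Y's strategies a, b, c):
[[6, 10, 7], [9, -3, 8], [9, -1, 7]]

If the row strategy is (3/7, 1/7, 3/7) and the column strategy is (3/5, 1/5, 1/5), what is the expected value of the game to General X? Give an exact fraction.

Against (3/5, 1/5, 1/5), each row's expected payoff is s1: 7; s2: 32/5; s3: 33/5.
Taking the (3/7, 1/7, 3/7)-weighted average: (3/7)·(7) + (1/7)·(32/5) + (3/7)·(33/5) = 236/35.

236/35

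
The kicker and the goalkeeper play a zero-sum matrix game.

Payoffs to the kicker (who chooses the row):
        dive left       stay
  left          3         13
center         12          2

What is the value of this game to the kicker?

Row minima are 3 and 2, so the kicker's maximin is 3; column maxima are 12 and 13, so the goalkeeper's minimax is 12. These differ, so the equilibrium is in mixed strategies.
Let the kicker play left with probability p. The goalkeeper is indifferent when 3p + 12(1−p) = 13p + 2(1−p), giving p = 1/2.
Let the goalkeeper play dive left with probability q. The kicker is indifferent when 3q + 13(1−q) = 12q + 2(1−q), giving q = 11/20.
The value is 3·(11/20) + (13)·(9/20) = 15/2.

15/2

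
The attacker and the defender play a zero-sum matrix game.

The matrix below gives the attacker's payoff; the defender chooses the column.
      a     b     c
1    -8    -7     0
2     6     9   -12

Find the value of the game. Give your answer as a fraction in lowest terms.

-48/13

Column b is strictly dominated by a for the defender (it gives the attacker more in every row).
The remaining 2×2 game on (1, 2) × (a, c) has no saddle point. Let the attacker play 1 with probability p; indifference gives −8p + 6(1−p) = −12(1−p), so p = 9/13.
Similarly the defender's optimal q on a is 6/13, and the value is -8·(6/13) + (0)·(7/13) = -48/13.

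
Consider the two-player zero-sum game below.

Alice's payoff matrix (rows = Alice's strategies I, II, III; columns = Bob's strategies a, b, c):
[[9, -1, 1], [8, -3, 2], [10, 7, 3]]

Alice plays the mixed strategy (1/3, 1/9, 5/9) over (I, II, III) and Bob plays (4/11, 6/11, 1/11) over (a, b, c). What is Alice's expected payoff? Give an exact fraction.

Against (4/11, 6/11, 1/11), each row's expected payoff is I: 31/11; II: 16/11; III: 85/11.
Taking the (1/3, 1/9, 5/9)-weighted average: (1/3)·(31/11) + (1/9)·(16/11) + (5/9)·(85/11) = 178/33.

178/33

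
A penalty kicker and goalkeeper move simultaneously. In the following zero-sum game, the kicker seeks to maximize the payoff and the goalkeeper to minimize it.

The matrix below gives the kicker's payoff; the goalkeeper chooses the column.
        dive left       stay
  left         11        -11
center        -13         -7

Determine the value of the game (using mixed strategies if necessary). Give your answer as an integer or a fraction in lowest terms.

-55/7

Row minima are -11 and -13, so the kicker's maximin is -11; column maxima are 11 and -7, so the goalkeeper's minimax is -7. These differ, so the equilibrium is in mixed strategies.
Let the kicker play left with probability p. The goalkeeper is indifferent when 11p − 13(1−p) = −11p − 7(1−p), giving p = 3/14.
Let the goalkeeper play dive left with probability q. The kicker is indifferent when 11q − 11(1−q) = −13q − 7(1−q), giving q = 1/7.
The value is 11·(1/7) + (-11)·(6/7) = -55/7.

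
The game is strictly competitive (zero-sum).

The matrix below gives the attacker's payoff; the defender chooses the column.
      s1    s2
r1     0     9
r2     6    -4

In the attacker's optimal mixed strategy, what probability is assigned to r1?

Row minima are 0 and -4, so the attacker's maximin is 0; column maxima are 6 and 9, so the defender's minimax is 6. These differ, so the equilibrium is in mixed strategies.
Let the attacker play r1 with probability p. The defender is indifferent when 6(1−p) = 9p − 4(1−p), giving p = 10/19.

10/19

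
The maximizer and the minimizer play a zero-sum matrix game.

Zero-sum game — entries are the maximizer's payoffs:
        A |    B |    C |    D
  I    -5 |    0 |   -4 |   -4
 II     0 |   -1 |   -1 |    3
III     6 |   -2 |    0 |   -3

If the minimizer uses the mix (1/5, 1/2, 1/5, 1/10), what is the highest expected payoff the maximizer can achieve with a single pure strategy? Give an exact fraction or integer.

-1/10

I: (-5)·(1/5) + (0)·(1/2) + (-4)·(1/5) + (-4)·(1/10) = -11/5.
II: (0)·(1/5) + (-1)·(1/2) + (-1)·(1/5) + (3)·(1/10) = -2/5.
III: (6)·(1/5) + (-2)·(1/2) + (0)·(1/5) + (-3)·(1/10) = -1/10.
The best pure response is III with expected payoff -1/10.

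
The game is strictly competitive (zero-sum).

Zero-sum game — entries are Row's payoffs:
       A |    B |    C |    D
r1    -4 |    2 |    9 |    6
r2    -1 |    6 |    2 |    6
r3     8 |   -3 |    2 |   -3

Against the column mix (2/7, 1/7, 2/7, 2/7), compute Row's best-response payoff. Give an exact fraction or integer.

24/7

r1: (-4)·(2/7) + (2)·(1/7) + (9)·(2/7) + (6)·(2/7) = 24/7.
r2: (-1)·(2/7) + (6)·(1/7) + (2)·(2/7) + (6)·(2/7) = 20/7.
r3: (8)·(2/7) + (-3)·(1/7) + (2)·(2/7) + (-3)·(2/7) = 11/7.
The best pure response is r1 with expected payoff 24/7.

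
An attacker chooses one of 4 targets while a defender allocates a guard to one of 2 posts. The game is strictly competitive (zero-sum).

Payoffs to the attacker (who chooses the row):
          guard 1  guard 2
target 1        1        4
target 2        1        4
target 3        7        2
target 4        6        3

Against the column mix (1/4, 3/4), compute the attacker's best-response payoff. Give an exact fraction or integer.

15/4

target 1: (1)·(1/4) + (4)·(3/4) = 13/4.
target 2: (1)·(1/4) + (4)·(3/4) = 13/4.
target 3: (7)·(1/4) + (2)·(3/4) = 13/4.
target 4: (6)·(1/4) + (3)·(3/4) = 15/4.
The best pure response is target 4 with expected payoff 15/4.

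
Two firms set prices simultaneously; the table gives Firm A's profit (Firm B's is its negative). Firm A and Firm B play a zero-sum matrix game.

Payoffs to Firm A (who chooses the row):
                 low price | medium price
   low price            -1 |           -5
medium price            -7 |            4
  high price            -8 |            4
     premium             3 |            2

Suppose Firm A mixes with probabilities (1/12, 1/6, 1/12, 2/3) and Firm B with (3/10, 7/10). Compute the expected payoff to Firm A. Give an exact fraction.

Against (3/10, 7/10), each row's expected payoff is low price: -19/5; medium price: 7/10; high price: 2/5; premium: 23/10.
Taking the (1/12, 1/6, 1/12, 2/3)-weighted average: (1/12)·(-19/5) + (1/6)·(7/10) + (1/12)·(2/5) + (2/3)·(23/10) = 41/30.

41/30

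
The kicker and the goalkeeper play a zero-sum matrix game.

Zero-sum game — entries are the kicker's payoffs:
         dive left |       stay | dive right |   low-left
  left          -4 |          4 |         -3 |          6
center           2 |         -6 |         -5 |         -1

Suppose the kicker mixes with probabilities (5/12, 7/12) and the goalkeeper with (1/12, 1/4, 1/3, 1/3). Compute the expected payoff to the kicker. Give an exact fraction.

Against (1/12, 1/4, 1/3, 1/3), each row's expected payoff is left: 5/3; center: -10/3.
Taking the (5/12, 7/12)-weighted average: (5/12)·(5/3) + (7/12)·(-10/3) = -5/4.

-5/4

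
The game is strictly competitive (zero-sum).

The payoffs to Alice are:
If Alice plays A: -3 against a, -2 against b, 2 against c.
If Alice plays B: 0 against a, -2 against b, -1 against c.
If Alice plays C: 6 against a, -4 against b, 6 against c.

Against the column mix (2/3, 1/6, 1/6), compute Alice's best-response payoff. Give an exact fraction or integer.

13/3

A: (-3)·(2/3) + (-2)·(1/6) + (2)·(1/6) = -2.
B: (0)·(2/3) + (-2)·(1/6) + (-1)·(1/6) = -1/2.
C: (6)·(2/3) + (-4)·(1/6) + (6)·(1/6) = 13/3.
The best pure response is C with expected payoff 13/3.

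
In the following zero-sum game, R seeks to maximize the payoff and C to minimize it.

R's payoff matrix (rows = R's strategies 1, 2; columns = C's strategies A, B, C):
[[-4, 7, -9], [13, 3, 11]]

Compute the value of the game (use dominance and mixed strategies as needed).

13/3

Column A is strictly dominated by C for C (it gives R more in every row).
The remaining 2×2 game on (1, 2) × (B, C) has no saddle point. Let R play 1 with probability p; indifference gives 7p + 3(1−p) = −9p + 11(1−p), so p = 1/3.
Similarly C's optimal q on B is 5/6, and the value is 7·(5/6) + (-9)·(1/6) = 13/3.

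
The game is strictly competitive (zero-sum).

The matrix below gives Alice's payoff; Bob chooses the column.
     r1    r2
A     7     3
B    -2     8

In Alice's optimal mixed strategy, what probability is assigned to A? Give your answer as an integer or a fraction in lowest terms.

5/7

Row minima are 3 and -2, so Alice's maximin is 3; column maxima are 7 and 8, so Bob's minimax is 7. These differ, so the equilibrium is in mixed strategies.
Let Alice play A with probability p. Bob is indifferent when 7p − 2(1−p) = 3p + 8(1−p), giving p = 5/7.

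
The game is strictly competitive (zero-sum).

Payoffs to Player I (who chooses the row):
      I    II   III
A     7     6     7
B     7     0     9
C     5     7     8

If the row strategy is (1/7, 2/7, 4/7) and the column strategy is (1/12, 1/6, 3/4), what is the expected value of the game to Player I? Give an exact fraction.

Against (1/12, 1/6, 3/4), each row's expected payoff is A: 41/6; B: 22/3; C: 91/12.
Taking the (1/7, 2/7, 4/7)-weighted average: (1/7)·(41/6) + (2/7)·(22/3) + (4/7)·(91/12) = 311/42.

311/42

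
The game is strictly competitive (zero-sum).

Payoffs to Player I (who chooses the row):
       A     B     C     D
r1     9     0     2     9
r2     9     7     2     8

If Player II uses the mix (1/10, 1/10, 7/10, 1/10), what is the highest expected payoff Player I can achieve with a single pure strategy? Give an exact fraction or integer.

r1: (9)·(1/10) + (0)·(1/10) + (2)·(7/10) + (9)·(1/10) = 16/5.
r2: (9)·(1/10) + (7)·(1/10) + (2)·(7/10) + (8)·(1/10) = 19/5.
The best pure response is r2 with expected payoff 19/5.

19/5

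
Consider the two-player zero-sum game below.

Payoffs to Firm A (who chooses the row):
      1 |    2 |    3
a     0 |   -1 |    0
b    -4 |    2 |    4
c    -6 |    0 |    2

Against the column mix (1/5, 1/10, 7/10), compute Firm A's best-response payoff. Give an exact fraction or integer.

a: (0)·(1/5) + (-1)·(1/10) + (0)·(7/10) = -1/10.
b: (-4)·(1/5) + (2)·(1/10) + (4)·(7/10) = 11/5.
c: (-6)·(1/5) + (0)·(1/10) + (2)·(7/10) = 1/5.
The best pure response is b with expected payoff 11/5.

11/5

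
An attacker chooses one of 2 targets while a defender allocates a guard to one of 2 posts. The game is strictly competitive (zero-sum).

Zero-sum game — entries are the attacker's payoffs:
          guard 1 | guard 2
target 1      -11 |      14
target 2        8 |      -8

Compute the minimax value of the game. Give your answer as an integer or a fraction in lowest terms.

Row minima are -11 and -8, so the attacker's maximin is -8; column maxima are 8 and 14, so the defender's minimax is 8. These differ, so the equilibrium is in mixed strategies.
Let the attacker play target 1 with probability p. The defender is indifferent when −11p + 8(1−p) = 14p − 8(1−p), giving p = 16/41.
Let the defender play guard 1 with probability q. The attacker is indifferent when −11q + 14(1−q) = 8q − 8(1−q), giving q = 22/41.
The value is -11·(22/41) + (14)·(19/41) = 24/41.

24/41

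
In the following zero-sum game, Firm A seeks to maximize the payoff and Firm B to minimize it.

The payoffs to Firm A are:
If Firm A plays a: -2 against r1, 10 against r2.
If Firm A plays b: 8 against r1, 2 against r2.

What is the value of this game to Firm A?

14/3

Row minima are -2 and 2, so Firm A's maximin is 2; column maxima are 8 and 10, so Firm B's minimax is 8. These differ, so the equilibrium is in mixed strategies.
Let Firm A play a with probability p. Firm B is indifferent when −2p + 8(1−p) = 10p + 2(1−p), giving p = 1/3.
Let Firm B play r1 with probability q. Firm A is indifferent when −2q + 10(1−q) = 8q + 2(1−q), giving q = 4/9.
The value is -2·(4/9) + (10)·(5/9) = 14/3.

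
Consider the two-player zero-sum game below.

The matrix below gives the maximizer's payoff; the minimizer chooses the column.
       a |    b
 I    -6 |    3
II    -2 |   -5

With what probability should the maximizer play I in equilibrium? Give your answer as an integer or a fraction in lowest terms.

1/4

Row minima are -6 and -5, so the maximizer's maximin is -5; column maxima are -2 and 3, so the minimizer's minimax is -2. These differ, so the equilibrium is in mixed strategies.
Let the maximizer play I with probability p. The minimizer is indifferent when −6p − 2(1−p) = 3p − 5(1−p), giving p = 1/4.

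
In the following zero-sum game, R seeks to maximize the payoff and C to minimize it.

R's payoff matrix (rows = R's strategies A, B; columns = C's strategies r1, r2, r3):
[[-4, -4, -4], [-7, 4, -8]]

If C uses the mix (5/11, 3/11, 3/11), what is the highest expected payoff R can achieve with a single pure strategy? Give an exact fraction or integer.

-4

A: (-4)·(5/11) + (-4)·(3/11) + (-4)·(3/11) = -4.
B: (-7)·(5/11) + (4)·(3/11) + (-8)·(3/11) = -47/11.
The best pure response is A with expected payoff -4.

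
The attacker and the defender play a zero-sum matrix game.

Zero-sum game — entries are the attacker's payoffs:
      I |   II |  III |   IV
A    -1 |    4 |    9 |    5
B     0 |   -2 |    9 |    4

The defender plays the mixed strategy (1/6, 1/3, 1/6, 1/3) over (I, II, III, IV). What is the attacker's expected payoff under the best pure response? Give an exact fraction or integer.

13/3

A: (-1)·(1/6) + (4)·(1/3) + (9)·(1/6) + (5)·(1/3) = 13/3.
B: (0)·(1/6) + (-2)·(1/3) + (9)·(1/6) + (4)·(1/3) = 13/6.
The best pure response is A with expected payoff 13/3.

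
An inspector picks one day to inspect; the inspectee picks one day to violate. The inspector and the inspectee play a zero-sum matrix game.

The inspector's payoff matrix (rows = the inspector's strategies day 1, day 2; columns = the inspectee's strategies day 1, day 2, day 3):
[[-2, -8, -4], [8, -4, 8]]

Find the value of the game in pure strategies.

Row minima: -8, -4 → the inspector's maximin is -4.
Column maxima: 8, -4, 8 → the inspectee's minimax is -4.
They coincide at (day 2, day 2), so the value is -4.

-4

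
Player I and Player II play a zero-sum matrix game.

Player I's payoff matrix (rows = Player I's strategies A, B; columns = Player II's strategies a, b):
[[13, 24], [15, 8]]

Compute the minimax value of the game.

Row minima are 13 and 8, so Player I's maximin is 13; column maxima are 15 and 24, so Player II's minimax is 15. These differ, so the equilibrium is in mixed strategies.
Let Player I play A with probability p. Player II is indifferent when 13p + 15(1−p) = 24p + 8(1−p), giving p = 7/18.
Let Player II play a with probability q. Player I is indifferent when 13q + 24(1−q) = 15q + 8(1−q), giving q = 8/9.
The value is 13·(8/9) + (24)·(1/9) = 128/9.

128/9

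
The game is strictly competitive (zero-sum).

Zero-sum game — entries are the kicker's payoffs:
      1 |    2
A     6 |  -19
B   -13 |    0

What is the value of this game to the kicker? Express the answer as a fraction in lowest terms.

Row minima are -19 and -13, so the kicker's maximin is -13; column maxima are 6 and 0, so the goalkeeper's minimax is 0. These differ, so the equilibrium is in mixed strategies.
Let the kicker play A with probability p. The goalkeeper is indifferent when 6p − 13(1−p) = −19p, giving p = 13/38.
Let the goalkeeper play 1 with probability q. The kicker is indifferent when 6q − 19(1−q) = −13q, giving q = 1/2.
The value is 6·(1/2) + (-19)·(1/2) = -13/2.

-13/2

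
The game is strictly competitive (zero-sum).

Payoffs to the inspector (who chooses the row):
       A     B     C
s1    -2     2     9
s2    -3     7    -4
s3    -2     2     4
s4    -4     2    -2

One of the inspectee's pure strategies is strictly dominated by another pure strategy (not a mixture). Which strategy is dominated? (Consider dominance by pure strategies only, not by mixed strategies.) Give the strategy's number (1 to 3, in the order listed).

2

The inspectee prefers columns that give the inspector less. Compare B with A: -2 < 2, -3 < 7, -2 < 2, -4 < 2.
So A strictly dominates B for the inspectee; B is strictly dominated.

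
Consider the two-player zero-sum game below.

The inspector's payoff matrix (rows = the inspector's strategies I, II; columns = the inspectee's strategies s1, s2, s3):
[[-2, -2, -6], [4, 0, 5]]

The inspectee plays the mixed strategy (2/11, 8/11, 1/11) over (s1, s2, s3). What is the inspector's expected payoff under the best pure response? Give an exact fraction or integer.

I: (-2)·(2/11) + (-2)·(8/11) + (-6)·(1/11) = -26/11.
II: (4)·(2/11) + (0)·(8/11) + (5)·(1/11) = 13/11.
The best pure response is II with expected payoff 13/11.

13/11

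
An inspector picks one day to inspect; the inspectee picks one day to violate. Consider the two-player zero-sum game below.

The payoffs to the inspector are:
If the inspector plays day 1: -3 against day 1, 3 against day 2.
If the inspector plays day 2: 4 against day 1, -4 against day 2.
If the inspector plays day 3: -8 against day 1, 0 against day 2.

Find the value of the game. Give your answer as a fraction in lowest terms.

Row day 3 is strictly dominated by row day 1, so the inspector never plays it.
The remaining 2×2 game on (day 1, day 2) × (day 1, day 2) has no saddle point. Let the inspector play day 1 with probability p; indifference gives −3p + 4(1−p) = 3p − 4(1−p), so p = 4/7.
Similarly the inspectee's optimal q on day 1 is 1/2, and the value is -3·(1/2) + (3)·(1/2) = 0.

0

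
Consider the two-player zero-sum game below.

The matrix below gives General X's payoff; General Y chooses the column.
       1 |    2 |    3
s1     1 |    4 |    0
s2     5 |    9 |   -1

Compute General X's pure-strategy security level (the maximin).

The worst-case payoff for each row is s1: 0, s2: -1.
The best of these is 0.

0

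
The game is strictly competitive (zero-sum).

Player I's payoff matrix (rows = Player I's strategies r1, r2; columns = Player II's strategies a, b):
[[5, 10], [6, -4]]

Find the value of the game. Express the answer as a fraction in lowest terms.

16/3

Row minima are 5 and -4, so Player I's maximin is 5; column maxima are 6 and 10, so Player II's minimax is 6. These differ, so the equilibrium is in mixed strategies.
Let Player I play r1 with probability p. Player II is indifferent when 5p + 6(1−p) = 10p − 4(1−p), giving p = 2/3.
Let Player II play a with probability q. Player I is indifferent when 5q + 10(1−q) = 6q − 4(1−q), giving q = 14/15.
The value is 5·(14/15) + (10)·(1/15) = 16/3.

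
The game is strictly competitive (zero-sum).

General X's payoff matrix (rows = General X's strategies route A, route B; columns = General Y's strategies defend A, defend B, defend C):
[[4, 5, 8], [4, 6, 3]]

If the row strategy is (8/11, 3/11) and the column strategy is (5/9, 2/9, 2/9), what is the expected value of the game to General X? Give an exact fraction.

Against (5/9, 2/9, 2/9), each row's expected payoff is route A: 46/9; route B: 38/9.
Taking the (8/11, 3/11)-weighted average: (8/11)·(46/9) + (3/11)·(38/9) = 482/99.

482/99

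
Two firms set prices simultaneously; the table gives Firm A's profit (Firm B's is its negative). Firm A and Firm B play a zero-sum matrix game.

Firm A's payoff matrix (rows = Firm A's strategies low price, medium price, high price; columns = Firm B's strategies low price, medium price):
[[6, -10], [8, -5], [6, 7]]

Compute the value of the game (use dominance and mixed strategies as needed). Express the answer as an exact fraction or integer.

Row low price is strictly dominated by row medium price, so Firm A never plays it.
The remaining 2×2 game on (medium price, high price) × (low price, medium price) has no saddle point. Let Firm A play medium price with probability p; indifference gives 8p + 6(1−p) = −5p + 7(1−p), so p = 1/14.
Similarly Firm B's optimal q on low price is 6/7, and the value is 8·(6/7) + (-5)·(1/7) = 43/7.

43/7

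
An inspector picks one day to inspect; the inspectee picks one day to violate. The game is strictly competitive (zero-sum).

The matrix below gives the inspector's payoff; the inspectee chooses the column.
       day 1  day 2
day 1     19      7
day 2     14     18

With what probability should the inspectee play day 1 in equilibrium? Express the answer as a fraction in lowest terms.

11/16

Row minima are 7 and 14, so the inspector's maximin is 14; column maxima are 19 and 18, so the inspectee's minimax is 18. These differ, so the equilibrium is in mixed strategies.
Let the inspectee play day 1 with probability q. The inspector is indifferent when 19q + 7(1−q) = 14q + 18(1−q), giving q = 11/16.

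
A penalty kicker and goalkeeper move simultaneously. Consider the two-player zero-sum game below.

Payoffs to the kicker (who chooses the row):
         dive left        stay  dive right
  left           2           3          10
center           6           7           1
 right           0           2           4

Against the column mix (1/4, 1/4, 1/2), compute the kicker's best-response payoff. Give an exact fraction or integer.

25/4

left: (2)·(1/4) + (3)·(1/4) + (10)·(1/2) = 25/4.
center: (6)·(1/4) + (7)·(1/4) + (1)·(1/2) = 15/4.
right: (0)·(1/4) + (2)·(1/4) + (4)·(1/2) = 5/2.
The best pure response is left with expected payoff 25/4.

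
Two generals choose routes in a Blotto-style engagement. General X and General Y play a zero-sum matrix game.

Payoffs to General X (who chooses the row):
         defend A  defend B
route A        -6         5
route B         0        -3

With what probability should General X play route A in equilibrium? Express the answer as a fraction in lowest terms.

Row minima are -6 and -3, so General X's maximin is -3; column maxima are 0 and 5, so General Y's minimax is 0. These differ, so the equilibrium is in mixed strategies.
Let General X play route A with probability p. General Y is indifferent when −6p = 5p − 3(1−p), giving p = 3/14.

3/14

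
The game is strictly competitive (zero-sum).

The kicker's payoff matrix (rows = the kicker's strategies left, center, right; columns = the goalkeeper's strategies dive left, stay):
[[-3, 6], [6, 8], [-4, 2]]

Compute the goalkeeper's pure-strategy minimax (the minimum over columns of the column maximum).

The worst case (largest entry) in each column is dive left: 6, stay: 8.
The best (smallest) of these is 6.

6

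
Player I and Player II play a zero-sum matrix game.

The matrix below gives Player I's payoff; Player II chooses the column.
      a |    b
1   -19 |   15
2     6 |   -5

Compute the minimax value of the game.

-1/9

Row minima are -19 and -5, so Player I's maximin is -5; column maxima are 6 and 15, so Player II's minimax is 6. These differ, so the equilibrium is in mixed strategies.
Let Player I play 1 with probability p. Player II is indifferent when −19p + 6(1−p) = 15p − 5(1−p), giving p = 11/45.
Let Player II play a with probability q. Player I is indifferent when −19q + 15(1−q) = 6q − 5(1−q), giving q = 4/9.
The value is -19·(4/9) + (15)·(5/9) = -1/9.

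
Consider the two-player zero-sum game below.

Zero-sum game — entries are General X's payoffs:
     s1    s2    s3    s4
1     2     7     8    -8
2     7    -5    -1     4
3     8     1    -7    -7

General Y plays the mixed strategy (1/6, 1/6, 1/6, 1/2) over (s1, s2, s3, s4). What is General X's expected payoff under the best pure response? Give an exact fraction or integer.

13/6

1: (2)·(1/6) + (7)·(1/6) + (8)·(1/6) + (-8)·(1/2) = -7/6.
2: (7)·(1/6) + (-5)·(1/6) + (-1)·(1/6) + (4)·(1/2) = 13/6.
3: (8)·(1/6) + (1)·(1/6) + (-7)·(1/6) + (-7)·(1/2) = -19/6.
The best pure response is 2 with expected payoff 13/6.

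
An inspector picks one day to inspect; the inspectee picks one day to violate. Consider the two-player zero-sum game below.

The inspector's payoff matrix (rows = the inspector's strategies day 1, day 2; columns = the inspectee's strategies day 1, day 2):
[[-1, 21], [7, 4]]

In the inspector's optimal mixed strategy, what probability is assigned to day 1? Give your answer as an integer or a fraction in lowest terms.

3/25

Row minima are -1 and 4, so the inspector's maximin is 4; column maxima are 7 and 21, so the inspectee's minimax is 7. These differ, so the equilibrium is in mixed strategies.
Let the inspector play day 1 with probability p. The inspectee is indifferent when −p + 7(1−p) = 21p + 4(1−p), giving p = 3/25.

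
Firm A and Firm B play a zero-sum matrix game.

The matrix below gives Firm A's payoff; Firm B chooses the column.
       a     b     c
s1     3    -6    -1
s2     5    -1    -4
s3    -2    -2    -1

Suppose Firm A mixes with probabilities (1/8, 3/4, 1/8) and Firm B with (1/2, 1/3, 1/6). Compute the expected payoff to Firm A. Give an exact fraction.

13/16

Against (1/2, 1/3, 1/6), each row's expected payoff is s1: -2/3; s2: 3/2; s3: -11/6.
Taking the (1/8, 3/4, 1/8)-weighted average: (1/8)·(-2/3) + (3/4)·(3/2) + (1/8)·(-11/6) = 13/16.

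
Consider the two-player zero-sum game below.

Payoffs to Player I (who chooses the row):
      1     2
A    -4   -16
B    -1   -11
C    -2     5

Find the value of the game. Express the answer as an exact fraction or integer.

-27/17

Row A is strictly dominated by row B, so Player I never plays it.
The remaining 2×2 game on (B, C) × (1, 2) has no saddle point. Let Player I play B with probability p; indifference gives −p − 2(1−p) = −11p + 5(1−p), so p = 7/17.
Similarly Player II's optimal q on 1 is 16/17, and the value is -1·(16/17) + (-11)·(1/17) = -27/17.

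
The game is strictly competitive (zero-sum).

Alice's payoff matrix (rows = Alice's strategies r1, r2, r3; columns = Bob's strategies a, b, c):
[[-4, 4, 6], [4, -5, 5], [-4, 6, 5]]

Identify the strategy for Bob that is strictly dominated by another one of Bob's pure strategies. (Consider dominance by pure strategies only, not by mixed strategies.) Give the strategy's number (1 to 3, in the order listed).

Bob prefers columns that give Alice less. Compare c with a: -4 < 6, 4 < 5, -4 < 5.
So a strictly dominates c for Bob; c is strictly dominated.

3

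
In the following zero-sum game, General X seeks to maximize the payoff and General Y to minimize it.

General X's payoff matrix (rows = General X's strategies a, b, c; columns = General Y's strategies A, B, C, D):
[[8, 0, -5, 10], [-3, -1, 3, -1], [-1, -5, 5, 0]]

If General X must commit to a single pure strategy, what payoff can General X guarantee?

The worst-case payoff for each row is a: -5, b: -3, c: -5.
The best of these is -3.

-3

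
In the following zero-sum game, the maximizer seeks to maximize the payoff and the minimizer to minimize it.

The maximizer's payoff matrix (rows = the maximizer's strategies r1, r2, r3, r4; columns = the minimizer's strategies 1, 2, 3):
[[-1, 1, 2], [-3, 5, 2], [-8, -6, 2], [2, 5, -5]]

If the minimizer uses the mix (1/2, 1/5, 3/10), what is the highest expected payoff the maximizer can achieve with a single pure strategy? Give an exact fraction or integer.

r1: (-1)·(1/2) + (1)·(1/5) + (2)·(3/10) = 3/10.
r2: (-3)·(1/2) + (5)·(1/5) + (2)·(3/10) = 1/10.
r3: (-8)·(1/2) + (-6)·(1/5) + (2)·(3/10) = -23/5.
r4: (2)·(1/2) + (5)·(1/5) + (-5)·(3/10) = 1/2.
The best pure response is r4 with expected payoff 1/2.

1/2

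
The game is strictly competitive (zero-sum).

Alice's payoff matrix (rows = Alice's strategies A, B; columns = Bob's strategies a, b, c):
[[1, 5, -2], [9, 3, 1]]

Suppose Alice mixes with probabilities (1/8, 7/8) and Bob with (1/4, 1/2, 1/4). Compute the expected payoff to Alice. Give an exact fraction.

Against (1/4, 1/2, 1/4), each row's expected payoff is A: 9/4; B: 4.
Taking the (1/8, 7/8)-weighted average: (1/8)·(9/4) + (7/8)·(4) = 121/32.

121/32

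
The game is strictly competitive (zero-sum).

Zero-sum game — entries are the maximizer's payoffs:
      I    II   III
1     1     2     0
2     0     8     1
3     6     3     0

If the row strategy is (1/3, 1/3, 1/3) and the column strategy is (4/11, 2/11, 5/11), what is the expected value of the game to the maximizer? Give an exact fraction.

59/33

Against (4/11, 2/11, 5/11), each row's expected payoff is 1: 8/11; 2: 21/11; 3: 30/11.
Taking the (1/3, 1/3, 1/3)-weighted average: (1/3)·(8/11) + (1/3)·(21/11) + (1/3)·(30/11) = 59/33.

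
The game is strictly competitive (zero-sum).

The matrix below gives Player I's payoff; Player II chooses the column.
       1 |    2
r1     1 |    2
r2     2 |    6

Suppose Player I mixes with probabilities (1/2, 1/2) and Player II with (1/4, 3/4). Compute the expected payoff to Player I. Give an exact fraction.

Against (1/4, 3/4), each row's expected payoff is r1: 7/4; r2: 5.
Taking the (1/2, 1/2)-weighted average: (1/2)·(7/4) + (1/2)·(5) = 27/8.

27/8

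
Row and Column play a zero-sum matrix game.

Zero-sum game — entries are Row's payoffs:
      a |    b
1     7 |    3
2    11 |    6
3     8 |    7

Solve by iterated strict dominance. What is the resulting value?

Row 1 is strictly dominated by row 2 (11>7, 6>3); eliminate 1.
Column a is strictly dominated by b for Column (6<11, 7<8); eliminate a.
Row 2 is strictly dominated by row 3 (7>6); eliminate 2.
Only (3, b) remains, with payoff 7.

7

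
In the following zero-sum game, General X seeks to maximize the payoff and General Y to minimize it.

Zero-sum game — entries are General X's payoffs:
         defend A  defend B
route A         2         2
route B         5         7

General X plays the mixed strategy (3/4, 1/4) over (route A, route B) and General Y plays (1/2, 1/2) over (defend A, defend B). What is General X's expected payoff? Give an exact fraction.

Against (1/2, 1/2), each row's expected payoff is route A: 2; route B: 6.
Taking the (3/4, 1/4)-weighted average: (3/4)·(2) + (1/4)·(6) = 3.

3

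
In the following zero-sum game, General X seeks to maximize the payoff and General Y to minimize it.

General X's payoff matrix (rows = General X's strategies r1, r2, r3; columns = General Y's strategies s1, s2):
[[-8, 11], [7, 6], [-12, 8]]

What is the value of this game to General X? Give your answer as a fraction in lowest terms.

Row r3 is strictly dominated by row r1, so General X never plays it.
The remaining 2×2 game on (r1, r2) × (s1, s2) has no saddle point. Let General X play r1 with probability p; indifference gives −8p + 7(1−p) = 11p + 6(1−p), so p = 1/20.
Similarly General Y's optimal q on s1 is 1/4, and the value is -8·(1/4) + (11)·(3/4) = 25/4.

25/4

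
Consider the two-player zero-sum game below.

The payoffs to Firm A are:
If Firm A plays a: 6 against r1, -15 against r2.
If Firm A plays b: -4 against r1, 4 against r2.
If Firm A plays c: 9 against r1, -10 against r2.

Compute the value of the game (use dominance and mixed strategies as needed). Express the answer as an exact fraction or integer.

Row a is strictly dominated by row c, so Firm A never plays it.
The remaining 2×2 game on (b, c) × (r1, r2) has no saddle point. Let Firm A play b with probability p; indifference gives −4p + 9(1−p) = 4p − 10(1−p), so p = 19/27.
Similarly Firm B's optimal q on r1 is 14/27, and the value is -4·(14/27) + (4)·(13/27) = -4/27.

-4/27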